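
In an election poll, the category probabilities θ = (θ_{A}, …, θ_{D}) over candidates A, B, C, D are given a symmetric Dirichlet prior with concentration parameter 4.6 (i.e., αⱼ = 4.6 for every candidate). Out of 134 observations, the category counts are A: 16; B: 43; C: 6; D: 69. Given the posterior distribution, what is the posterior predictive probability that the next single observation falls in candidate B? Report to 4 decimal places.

The Dirichlet prior is conjugate to the Multinomial likelihood: each posterior αⱼ = prior αⱼ + observed count nⱼ.
Posterior concentration: (20.6, 47.6, 10.6, 73.6), total = 152.4.
P(next = B | data) = α_{B}/Σα = 0.3123.

0.3123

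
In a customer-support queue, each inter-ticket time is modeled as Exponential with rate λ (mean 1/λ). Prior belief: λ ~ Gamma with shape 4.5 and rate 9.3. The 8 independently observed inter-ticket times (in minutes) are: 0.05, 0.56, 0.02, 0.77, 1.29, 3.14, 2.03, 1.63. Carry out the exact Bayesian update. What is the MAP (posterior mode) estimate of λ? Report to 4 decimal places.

With a Gamma(shape α, rate β) prior on the exponential rate λ, the posterior after n observations with total T = Σxᵢ is Gamma(α+n, β+T).
Sum of observations T = 9.49 minutes; n = 8.
Posterior: Gamma(4.5+8, 9.3+9.49) = Gamma(12.5, 18.79).
Mode = (α−1)/β = 0.6120.

0.6120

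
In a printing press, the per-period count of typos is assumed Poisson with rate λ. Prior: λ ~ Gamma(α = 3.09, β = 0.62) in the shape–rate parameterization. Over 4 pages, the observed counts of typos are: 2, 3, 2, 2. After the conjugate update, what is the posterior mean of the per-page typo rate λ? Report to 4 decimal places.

2.6169

With a Gamma(shape α, rate β) prior, the Poisson likelihood is conjugate: the posterior is Gamma(α + ΣXᵢ, β + n).
Sum of counts S = 9 over n = 4 pages.
Posterior: Gamma(α+S, β+n) = Gamma(3.09+9, 0.62+4) = Gamma(12.09, 4.62).
Posterior mean = α/β = 12.09/4.62 = 2.6169.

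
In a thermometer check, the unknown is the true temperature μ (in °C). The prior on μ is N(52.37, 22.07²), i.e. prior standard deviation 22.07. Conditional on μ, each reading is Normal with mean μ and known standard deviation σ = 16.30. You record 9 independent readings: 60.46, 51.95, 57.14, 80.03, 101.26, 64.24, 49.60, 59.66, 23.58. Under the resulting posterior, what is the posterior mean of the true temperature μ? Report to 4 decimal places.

60.3937

For Normal data with known variance σ², a Normal(μ₀, σ₀²) prior on μ is conjugate. Posterior precision = 1/σ₀² + n/σ²; posterior mean is the precision-weighted average of μ₀ and x̄.
Σxᵢ = 60.46 + 51.95 + 57.14 + 80.03 + 101.26 + 64.24 + 49.60 + 59.66 + 23.58 = 547.92, so n·x̄ = 547.92.
σ₀² = 22.07² = 487.0849, σ² = 16.30² = 265.69; σ² + n·σ₀² = 265.69 + 9·487.0849 = 4649.4541.
Posterior mean = (μ₀/σ₀² + n·x̄/σ²)/(1/σ₀² + n/σ²) = (σ²·μ₀ + σ₀²·n·x̄)/(σ² + n·σ₀²) = (265.69·52.37 + 487.0849·547.92)/4649.4541 = 280797.743708/4649.4541 = 60.3937.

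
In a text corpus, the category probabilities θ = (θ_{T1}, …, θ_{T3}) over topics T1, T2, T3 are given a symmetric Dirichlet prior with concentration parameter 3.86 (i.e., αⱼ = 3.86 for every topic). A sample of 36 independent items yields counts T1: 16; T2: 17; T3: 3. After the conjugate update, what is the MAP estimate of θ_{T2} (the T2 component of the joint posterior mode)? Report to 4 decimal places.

0.4455

The Dirichlet prior is conjugate to the Multinomial likelihood: each posterior αⱼ = prior αⱼ + observed count nⱼ.
Posterior concentration: (19.86, 20.86, 6.86), total = 47.58.
Joint mode component: (α_{T2}−1)/(Σα−K) = 19.86/44.58 = 0.4455.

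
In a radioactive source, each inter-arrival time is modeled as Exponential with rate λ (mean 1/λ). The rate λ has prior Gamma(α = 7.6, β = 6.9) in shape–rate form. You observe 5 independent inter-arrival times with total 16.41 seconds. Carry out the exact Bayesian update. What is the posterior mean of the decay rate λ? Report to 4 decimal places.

0.5405

With a Gamma(shape α, rate β) prior on the exponential rate λ, the posterior after n observations with total T = Σxᵢ is Gamma(α+n, β+T).
Posterior: Gamma(7.6+5, 6.9+16.41) = Gamma(12.6, 23.31).
Posterior mean of λ = α/β = 12.6/23.31 = 0.5405.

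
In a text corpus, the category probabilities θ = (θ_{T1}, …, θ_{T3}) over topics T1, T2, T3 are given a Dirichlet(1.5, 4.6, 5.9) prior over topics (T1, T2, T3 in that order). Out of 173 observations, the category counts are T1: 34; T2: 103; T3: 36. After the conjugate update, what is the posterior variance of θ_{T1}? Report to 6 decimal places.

The Dirichlet prior is conjugate to the Multinomial likelihood: each posterior αⱼ = prior αⱼ + observed count nⱼ.
Posterior concentration: (35.5, 107.6, 41.9), total = 185.0.
Var[θ_j] = α_j(Σα−α_j)/((Σα)²(Σα+1)) = 35.5·149.5/(185.0²·186.0) = 0.000834.

0.000834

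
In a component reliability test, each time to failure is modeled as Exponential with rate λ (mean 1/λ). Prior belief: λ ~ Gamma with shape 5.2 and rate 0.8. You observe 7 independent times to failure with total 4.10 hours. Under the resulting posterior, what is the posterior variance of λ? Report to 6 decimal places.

0.508122

With a Gamma(shape α, rate β) prior on the exponential rate λ, the posterior after n observations with total T = Σxᵢ is Gamma(α+n, β+T).
Posterior: Gamma(5.2+7, 0.8+4.10) = Gamma(12.2, 4.90).
Var = α/β² = 0.508122.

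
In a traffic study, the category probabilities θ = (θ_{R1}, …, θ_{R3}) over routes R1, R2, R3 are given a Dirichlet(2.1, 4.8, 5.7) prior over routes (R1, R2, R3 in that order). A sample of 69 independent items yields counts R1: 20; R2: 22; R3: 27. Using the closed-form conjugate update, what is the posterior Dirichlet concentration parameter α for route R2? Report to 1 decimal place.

26.8

The Dirichlet prior is conjugate to the Multinomial likelihood: each posterior αⱼ = prior αⱼ + observed count nⱼ.
Posterior concentration: (22.1, 26.8, 32.7), total = 81.6.
α_{R2} = 4.8 + 22 = 26.8.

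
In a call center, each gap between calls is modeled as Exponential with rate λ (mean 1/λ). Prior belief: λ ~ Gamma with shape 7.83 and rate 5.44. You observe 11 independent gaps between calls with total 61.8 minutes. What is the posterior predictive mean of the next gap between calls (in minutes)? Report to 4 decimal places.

With a Gamma(shape α, rate β) prior on the exponential rate λ, the posterior after n observations with total T = Σxᵢ is Gamma(α+n, β+T).
Posterior: Gamma(7.83+11, 5.44+61.8) = Gamma(18.83, 67.24).
The predictive distribution for the next observation is Lomax; its mean is β/(α−1) = 67.24/17.83 = 3.7712.

3.7712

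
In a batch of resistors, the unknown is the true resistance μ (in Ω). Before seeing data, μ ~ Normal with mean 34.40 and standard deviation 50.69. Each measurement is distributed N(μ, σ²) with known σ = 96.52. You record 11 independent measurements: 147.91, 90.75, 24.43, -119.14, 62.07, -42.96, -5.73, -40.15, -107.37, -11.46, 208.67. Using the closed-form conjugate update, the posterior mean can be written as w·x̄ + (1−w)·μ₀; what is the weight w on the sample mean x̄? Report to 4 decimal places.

0.7521

For Normal data with known variance σ², a Normal(μ₀, σ₀²) prior on μ is conjugate. Posterior precision = 1/σ₀² + n/σ²; posterior mean is the precision-weighted average of μ₀ and x̄.
σ₀² = 50.69² = 2569.4761, σ² = 96.52² = 9316.1104. Prior precision 1/σ₀² = 1/2569.4761; data precision n/σ² = 11/9316.1104.
w = (n/σ²)/(1/σ₀² + n/σ²) = n·σ₀²/(σ² + n·σ₀²) = 11·2569.4761/(9316.1104 + 11·2569.4761) = 28264.2371/37580.3475 = 0.7521.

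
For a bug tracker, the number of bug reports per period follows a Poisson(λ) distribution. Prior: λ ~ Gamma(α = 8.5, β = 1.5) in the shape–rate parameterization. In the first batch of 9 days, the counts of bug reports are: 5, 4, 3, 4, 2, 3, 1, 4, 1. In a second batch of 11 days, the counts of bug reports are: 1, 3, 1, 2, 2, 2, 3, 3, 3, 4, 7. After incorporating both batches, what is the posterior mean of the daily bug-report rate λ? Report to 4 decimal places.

With a Gamma(shape α, rate β) prior, the Poisson likelihood is conjugate: the posterior is Gamma(α + ΣXᵢ, β + n).
Batch 1: sum of counts S = 27 over n = 9 days.
After batch 1: Gamma(α+S, β+n) = Gamma(8.5+27, 1.5+9) = Gamma(35.5, 10.5).
Batch 2: sum of counts S = 31 over n = 11 days.
After batch 2: Gamma(α+S, β+n) = Gamma(35.5+31, 10.5+11) = Gamma(66.5, 21.5).
Posterior mean = α/β = 66.5/21.5 = 3.0930.

3.0930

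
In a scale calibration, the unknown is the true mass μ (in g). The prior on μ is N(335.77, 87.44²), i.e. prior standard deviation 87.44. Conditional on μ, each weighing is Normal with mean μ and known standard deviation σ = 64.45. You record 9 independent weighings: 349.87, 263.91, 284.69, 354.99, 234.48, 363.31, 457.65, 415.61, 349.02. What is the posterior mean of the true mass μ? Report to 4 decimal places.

341.1769

For Normal data with known variance σ², a Normal(μ₀, σ₀²) prior on μ is conjugate. Posterior precision = 1/σ₀² + n/σ²; posterior mean is the precision-weighted average of μ₀ and x̄.
Σxᵢ = 349.87 + 263.91 + 284.69 + 354.99 + 234.48 + 363.31 + 457.65 + 415.61 + 349.02 = 3073.53, so n·x̄ = 3073.53.
σ₀² = 87.44² = 7645.7536, σ² = 64.45² = 4153.8025; σ² + n·σ₀² = 4153.8025 + 9·7645.7536 = 72965.5849.
Posterior mean = (μ₀/σ₀² + n·x̄/σ²)/(1/σ₀² + n/σ²) = (σ²·μ₀ + σ₀²·n·x̄)/(σ² + n·σ₀²) = (4153.8025·335.77 + 7645.7536·3073.53)/72965.5849 = 24894175.327633/72965.5849 = 341.1769.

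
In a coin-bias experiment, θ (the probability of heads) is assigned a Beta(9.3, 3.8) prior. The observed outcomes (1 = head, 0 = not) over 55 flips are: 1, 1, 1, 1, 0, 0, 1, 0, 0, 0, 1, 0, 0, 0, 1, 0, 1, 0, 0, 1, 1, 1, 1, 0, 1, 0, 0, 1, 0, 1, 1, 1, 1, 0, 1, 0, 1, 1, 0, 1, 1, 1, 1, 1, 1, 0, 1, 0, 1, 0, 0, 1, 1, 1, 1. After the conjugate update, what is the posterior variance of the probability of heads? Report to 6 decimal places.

The Beta prior is conjugate to a Binomial/Bernoulli likelihood; the update adds successes to α and failures to β.
Posterior: Beta(α+k, β+n−k) = Beta(9.3+33, 3.8+22) = Beta(42.3, 25.8).
Var = αβ/((α+β)²(α+β+1)) = 42.3·25.8/(68.1²·69.1) = 0.003406.

0.003406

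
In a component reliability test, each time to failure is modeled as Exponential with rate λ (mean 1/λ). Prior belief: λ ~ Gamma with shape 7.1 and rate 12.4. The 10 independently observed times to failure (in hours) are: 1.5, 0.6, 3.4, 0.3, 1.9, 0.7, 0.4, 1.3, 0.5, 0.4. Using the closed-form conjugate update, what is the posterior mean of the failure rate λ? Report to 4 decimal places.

0.7308

With a Gamma(shape α, rate β) prior on the exponential rate λ, the posterior after n observations with total T = Σxᵢ is Gamma(α+n, β+T).
Sum of observations T = 11.0 hours; n = 10.
Posterior: Gamma(7.1+10, 12.4+11.0) = Gamma(17.1, 23.4).
Posterior mean of λ = α/β = 17.1/23.4 = 0.7308.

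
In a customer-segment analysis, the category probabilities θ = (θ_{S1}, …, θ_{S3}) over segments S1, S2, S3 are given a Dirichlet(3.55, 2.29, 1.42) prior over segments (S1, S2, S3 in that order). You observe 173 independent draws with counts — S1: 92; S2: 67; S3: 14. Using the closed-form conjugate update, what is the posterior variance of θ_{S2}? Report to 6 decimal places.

0.001305

The Dirichlet prior is conjugate to the Multinomial likelihood: each posterior αⱼ = prior αⱼ + observed count nⱼ.
Posterior concentration: (95.55, 69.29, 15.42), total = 180.26.
Var[θ_j] = α_j(Σα−α_j)/((Σα)²(Σα+1)) = 69.29·110.97/(180.26²·181.26) = 0.001305.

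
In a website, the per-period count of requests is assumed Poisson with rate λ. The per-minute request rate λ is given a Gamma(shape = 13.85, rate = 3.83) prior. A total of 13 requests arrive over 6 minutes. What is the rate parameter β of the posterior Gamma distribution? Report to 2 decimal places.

With a Gamma(shape α, rate β) prior, the Poisson likelihood is conjugate: the posterior is Gamma(α + ΣXᵢ, β + n).
Posterior: Gamma(α+S, β+n) = Gamma(13.85+13, 3.83+6) = Gamma(26.85, 9.83).
Posterior β = 9.83.

9.83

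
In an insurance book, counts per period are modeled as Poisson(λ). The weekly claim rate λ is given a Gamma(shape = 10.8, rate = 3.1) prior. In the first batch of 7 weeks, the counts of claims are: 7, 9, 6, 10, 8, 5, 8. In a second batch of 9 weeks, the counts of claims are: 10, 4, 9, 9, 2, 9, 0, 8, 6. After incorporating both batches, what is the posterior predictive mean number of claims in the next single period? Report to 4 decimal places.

6.3246

With a Gamma(shape α, rate β) prior, the Poisson likelihood is conjugate: the posterior is Gamma(α + ΣXᵢ, β + n).
Batch 1: sum of counts S = 53 over n = 7 weeks.
After batch 1: Gamma(α+S, β+n) = Gamma(10.8+53, 3.1+7) = Gamma(63.8, 10.1).
Batch 2: sum of counts S = 57 over n = 9 weeks.
After batch 2: Gamma(α+S, β+n) = Gamma(63.8+57, 10.1+9) = Gamma(120.8, 19.1).
The predictive distribution for one future period is NegBinom with mean α/β = 6.3246.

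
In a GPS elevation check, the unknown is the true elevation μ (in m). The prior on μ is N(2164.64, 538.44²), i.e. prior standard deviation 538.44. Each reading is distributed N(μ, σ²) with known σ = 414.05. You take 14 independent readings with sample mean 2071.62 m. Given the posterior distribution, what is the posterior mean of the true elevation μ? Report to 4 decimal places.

2075.3897

For Normal data with known variance σ², a Normal(μ₀, σ₀²) prior on μ is conjugate. Posterior precision = 1/σ₀² + n/σ²; posterior mean is the precision-weighted average of μ₀ and x̄.
n·x̄ = 14·2071.62 = 29002.68.
σ₀² = 538.44² = 289917.6336, σ² = 414.05² = 171437.4025; σ² + n·σ₀² = 171437.4025 + 14·289917.6336 = 4230284.2729.
Posterior mean = (μ₀/σ₀² + n·x̄/σ²)/(1/σ₀² + n/σ²) = (σ²·μ₀ + σ₀²·n·x̄)/(σ² + n·σ₀²) = (171437.4025·2164.64 + 289917.6336·29002.68)/4230284.2729 = 8779488612.605648/4230284.2729 = 2075.3897.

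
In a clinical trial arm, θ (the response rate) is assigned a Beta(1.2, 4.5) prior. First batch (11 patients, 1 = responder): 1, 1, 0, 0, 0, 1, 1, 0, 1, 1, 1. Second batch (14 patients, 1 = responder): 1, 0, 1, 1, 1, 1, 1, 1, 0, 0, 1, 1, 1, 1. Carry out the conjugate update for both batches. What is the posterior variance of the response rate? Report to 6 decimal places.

The Beta prior is conjugate to a Binomial/Bernoulli likelihood; the update adds successes to α and failures to β.
After batch 1: Beta(1.2+7, 4.5+4) = Beta(8.2, 8.5).
After batch 2: Beta(8.2+11, 8.5+3) = Beta(19.2, 11.5).
Var = αβ/((α+β)²(α+β+1)) = 19.2·11.5/(30.7²·31.7) = 0.007390.

0.007390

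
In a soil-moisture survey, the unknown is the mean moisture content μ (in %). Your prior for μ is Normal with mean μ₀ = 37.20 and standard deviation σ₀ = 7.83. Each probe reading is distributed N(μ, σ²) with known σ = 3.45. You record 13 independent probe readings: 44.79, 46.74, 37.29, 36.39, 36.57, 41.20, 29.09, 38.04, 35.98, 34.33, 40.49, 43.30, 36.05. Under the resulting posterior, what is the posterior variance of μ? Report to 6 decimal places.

For Normal data with known variance σ², a Normal(μ₀, σ₀²) prior on μ is conjugate. Posterior precision = 1/σ₀² + n/σ²; posterior mean is the precision-weighted average of μ₀ and x̄.
σ₀² = 7.83² = 61.3089, σ² = 3.45² = 11.9025; σ² + n·σ₀² = 11.9025 + 13·61.3089 = 808.9182.
Posterior precision = 1/σ₀² + n/σ² = 1/61.3089 + 13/11.9025 = (σ² + n·σ₀²)/(σ₀²σ²) = 808.9182/(61.3089·11.9025); posterior variance σₙ² = σ₀²σ²/(σ² + n·σ₀²) = 61.3089·11.9025/808.9182 = 0.902105.

0.902105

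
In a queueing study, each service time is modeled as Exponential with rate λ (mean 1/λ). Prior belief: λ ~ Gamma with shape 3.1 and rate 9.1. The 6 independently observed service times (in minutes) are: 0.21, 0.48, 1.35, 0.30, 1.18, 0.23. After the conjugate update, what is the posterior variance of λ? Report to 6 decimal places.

With a Gamma(shape α, rate β) prior on the exponential rate λ, the posterior after n observations with total T = Σxᵢ is Gamma(α+n, β+T).
Sum of observations T = 3.75 minutes; n = 6.
Posterior: Gamma(3.1+6, 9.1+3.75) = Gamma(9.1, 12.85).
Var = α/β² = 0.055111.

0.055111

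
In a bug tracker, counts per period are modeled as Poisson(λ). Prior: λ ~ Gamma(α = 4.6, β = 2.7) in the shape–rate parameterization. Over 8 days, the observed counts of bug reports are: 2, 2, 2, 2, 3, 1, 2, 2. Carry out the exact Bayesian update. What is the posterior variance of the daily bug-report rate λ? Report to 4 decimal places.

With a Gamma(shape α, rate β) prior, the Poisson likelihood is conjugate: the posterior is Gamma(α + ΣXᵢ, β + n).
Sum of counts S = 16 over n = 8 days.
Posterior: Gamma(α+S, β+n) = Gamma(4.6+16, 2.7+8) = Gamma(20.6, 10.7).
Var = α/β² = 20.6/10.7² = 0.1799.

0.1799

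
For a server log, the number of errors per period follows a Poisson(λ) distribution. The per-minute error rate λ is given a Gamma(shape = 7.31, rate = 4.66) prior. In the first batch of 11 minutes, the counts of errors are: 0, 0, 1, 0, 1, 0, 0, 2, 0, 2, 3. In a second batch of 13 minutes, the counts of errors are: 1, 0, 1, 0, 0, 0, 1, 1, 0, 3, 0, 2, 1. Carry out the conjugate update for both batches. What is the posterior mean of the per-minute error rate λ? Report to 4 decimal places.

0.9180

With a Gamma(shape α, rate β) prior, the Poisson likelihood is conjugate: the posterior is Gamma(α + ΣXᵢ, β + n).
Batch 1: sum of counts S = 9 over n = 11 minutes.
After batch 1: Gamma(α+S, β+n) = Gamma(7.31+9, 4.66+11) = Gamma(16.31, 15.66).
Batch 2: sum of counts S = 10 over n = 13 minutes.
After batch 2: Gamma(α+S, β+n) = Gamma(16.31+10, 15.66+13) = Gamma(26.31, 28.66).
Posterior mean = α/β = 26.31/28.66 = 0.9180.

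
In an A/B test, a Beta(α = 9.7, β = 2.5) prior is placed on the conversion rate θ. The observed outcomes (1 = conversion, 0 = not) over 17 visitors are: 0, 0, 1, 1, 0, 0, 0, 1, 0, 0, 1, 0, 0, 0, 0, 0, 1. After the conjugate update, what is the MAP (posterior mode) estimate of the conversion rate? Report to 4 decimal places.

0.5037

The Beta prior is conjugate to a Binomial/Bernoulli likelihood; the update adds successes to α and failures to β.
Posterior: Beta(α+k, β+n−k) = Beta(9.7+5, 2.5+12) = Beta(14.7, 14.5).
Mode of Beta(a,b) for a,b>1 is (a−1)/(a+b−2) = 13.7/27.2 = 0.5037.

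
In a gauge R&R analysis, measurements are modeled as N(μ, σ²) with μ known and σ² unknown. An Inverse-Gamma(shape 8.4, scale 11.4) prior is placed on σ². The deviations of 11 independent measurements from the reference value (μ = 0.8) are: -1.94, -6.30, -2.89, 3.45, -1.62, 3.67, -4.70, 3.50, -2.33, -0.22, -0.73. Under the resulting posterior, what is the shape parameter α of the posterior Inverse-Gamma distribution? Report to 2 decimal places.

13.90

With known mean μ and an Inverse-Gamma(α, β) prior on σ², the Normal likelihood is conjugate: posterior is Inv-Gamma(α + n/2, β + Σ(xᵢ−μ)²/2).
Σ(xᵢ−μ)² = (-1.94)² + (-6.30)² + (-2.89)² + (3.45)² + (-1.62)² + (3.67)² + (-4.70)² + (3.50)² + (-2.33)² + (-0.22)² + (-0.73)² = 120.1517.
Posterior: Inv-Gamma(8.4 + 11/2, 11.4 + 120.1517/2) = Inv-Gamma(13.90, 71.47585).
Posterior α = 13.90.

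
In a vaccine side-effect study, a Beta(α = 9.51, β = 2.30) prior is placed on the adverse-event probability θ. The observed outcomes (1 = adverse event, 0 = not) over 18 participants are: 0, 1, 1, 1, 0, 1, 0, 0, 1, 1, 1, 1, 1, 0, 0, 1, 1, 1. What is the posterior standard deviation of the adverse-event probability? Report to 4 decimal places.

0.0808

The Beta prior is conjugate to a Binomial/Bernoulli likelihood; the update adds successes to α and failures to β.
Posterior: Beta(α+k, β+n−k) = Beta(9.51+12, 2.30+6) = Beta(21.51, 8.30).
Var = αβ/((α+β)²(α+β+1)) = 21.51·8.30/(29.81²·30.81) = 0.00652083; SD = √0.00652083 = 0.0808.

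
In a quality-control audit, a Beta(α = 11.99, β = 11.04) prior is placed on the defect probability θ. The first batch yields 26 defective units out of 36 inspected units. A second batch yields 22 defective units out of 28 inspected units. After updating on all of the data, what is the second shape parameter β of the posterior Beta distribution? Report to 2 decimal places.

27.04

The Beta prior is conjugate to a Binomial/Bernoulli likelihood; the update adds successes to α and failures to β.
After batch 1: Beta(11.99+26, 11.04+10) = Beta(37.99, 21.04).
After batch 2: Beta(37.99+22, 21.04+6) = Beta(59.99, 27.04).
Posterior β = 27.04.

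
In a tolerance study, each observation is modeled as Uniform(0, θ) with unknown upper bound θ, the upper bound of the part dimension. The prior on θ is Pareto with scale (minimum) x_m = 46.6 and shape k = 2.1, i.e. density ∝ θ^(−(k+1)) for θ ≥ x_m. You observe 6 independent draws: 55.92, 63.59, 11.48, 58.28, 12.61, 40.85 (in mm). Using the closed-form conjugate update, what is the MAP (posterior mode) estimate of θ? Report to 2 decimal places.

A Pareto(scale x_m, shape k) prior on the upper bound θ of Uniform(0, θ) is conjugate: posterior is Pareto(max(x_m, max xᵢ), k + n).
Sample maximum = 63.59; prior scale x_m = 46.6 → posterior scale = max = 63.59.
Posterior shape = 2.1 + 6 = 8.1.
The Pareto density is decreasing on [x_m, ∞), so the mode is x_m = 63.59.

63.59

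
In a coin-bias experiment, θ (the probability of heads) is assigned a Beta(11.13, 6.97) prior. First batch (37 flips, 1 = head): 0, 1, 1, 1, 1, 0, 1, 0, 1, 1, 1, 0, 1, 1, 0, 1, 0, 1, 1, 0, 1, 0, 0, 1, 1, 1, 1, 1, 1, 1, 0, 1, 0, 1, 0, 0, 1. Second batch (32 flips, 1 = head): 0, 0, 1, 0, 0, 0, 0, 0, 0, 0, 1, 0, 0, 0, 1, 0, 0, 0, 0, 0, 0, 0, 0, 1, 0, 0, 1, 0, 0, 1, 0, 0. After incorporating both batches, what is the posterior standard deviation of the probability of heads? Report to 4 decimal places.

0.0532

The Beta prior is conjugate to a Binomial/Bernoulli likelihood; the update adds successes to α and failures to β.
After batch 1: Beta(11.13+24, 6.97+13) = Beta(35.13, 19.97).
After batch 2: Beta(35.13+6, 19.97+26) = Beta(41.13, 45.97).
Var = αβ/((α+β)²(α+β+1)) = 41.13·45.97/(87.10²·88.10) = 0.00282892; SD = √0.00282892 = 0.0532.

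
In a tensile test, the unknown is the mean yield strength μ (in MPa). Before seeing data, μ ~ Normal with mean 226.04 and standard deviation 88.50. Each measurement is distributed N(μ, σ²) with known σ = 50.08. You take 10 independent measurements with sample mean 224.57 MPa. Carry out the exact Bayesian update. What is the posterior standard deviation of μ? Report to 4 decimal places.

15.5891

For Normal data with known variance σ², a Normal(μ₀, σ₀²) prior on μ is conjugate. Posterior precision = 1/σ₀² + n/σ²; posterior mean is the precision-weighted average of μ₀ and x̄.
σ₀² = 88.50² = 7832.25, σ² = 50.08² = 2508.0064; σ² + n·σ₀² = 2508.0064 + 10·7832.25 = 80830.5064.
Posterior precision = 1/σ₀² + n/σ² = 1/7832.25 + 10/2508.0064 = (σ² + n·σ₀²)/(σ₀²σ²) = 80830.5064/(7832.25·2508.0064); posterior variance σₙ² = σ₀²σ²/(σ² + n·σ₀²) = 7832.25·2508.0064/80830.5064 = 243.018806.
Posterior SD = √σₙ² = √(7832.25·2508.0064/80830.5064) = 15.5891.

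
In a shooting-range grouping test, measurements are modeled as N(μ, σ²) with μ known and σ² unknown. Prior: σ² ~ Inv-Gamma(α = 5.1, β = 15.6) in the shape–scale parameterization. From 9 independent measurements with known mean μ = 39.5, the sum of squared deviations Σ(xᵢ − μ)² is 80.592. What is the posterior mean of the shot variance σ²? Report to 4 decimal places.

With known mean μ and an Inverse-Gamma(α, β) prior on σ², the Normal likelihood is conjugate: posterior is Inv-Gamma(α + n/2, β + Σ(xᵢ−μ)²/2).
Posterior: Inv-Gamma(5.1 + 9/2, 15.6 + 80.592/2) = Inv-Gamma(9.60, 55.8960).
E[σ²|data] = β/(α−1) = 55.8960/8.60 = 6.4995.

6.4995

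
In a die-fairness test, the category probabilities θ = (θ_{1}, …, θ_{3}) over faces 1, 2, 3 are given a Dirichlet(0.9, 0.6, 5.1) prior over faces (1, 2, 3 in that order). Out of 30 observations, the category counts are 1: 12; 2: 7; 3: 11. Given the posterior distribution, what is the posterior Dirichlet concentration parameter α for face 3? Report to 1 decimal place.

16.1

The Dirichlet prior is conjugate to the Multinomial likelihood: each posterior αⱼ = prior αⱼ + observed count nⱼ.
Posterior concentration: (12.9, 7.6, 16.1), total = 36.6.
α_{3} = 5.1 + 11 = 16.1.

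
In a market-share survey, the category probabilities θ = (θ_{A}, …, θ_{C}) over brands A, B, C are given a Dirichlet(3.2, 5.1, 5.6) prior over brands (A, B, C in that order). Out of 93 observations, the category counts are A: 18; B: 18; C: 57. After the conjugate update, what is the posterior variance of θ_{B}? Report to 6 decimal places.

The Dirichlet prior is conjugate to the Multinomial likelihood: each posterior αⱼ = prior αⱼ + observed count nⱼ.
Posterior concentration: (21.2, 23.1, 62.6), total = 106.9.
Var[θ_j] = α_j(Σα−α_j)/((Σα)²(Σα+1)) = 23.1·83.8/(106.9²·107.9) = 0.001570.

0.001570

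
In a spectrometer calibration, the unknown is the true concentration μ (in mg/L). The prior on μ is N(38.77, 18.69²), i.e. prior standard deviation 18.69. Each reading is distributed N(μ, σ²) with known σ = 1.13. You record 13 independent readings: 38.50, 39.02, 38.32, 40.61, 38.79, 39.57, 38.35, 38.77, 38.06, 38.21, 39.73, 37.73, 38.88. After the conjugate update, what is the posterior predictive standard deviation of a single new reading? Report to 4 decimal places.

For Normal data with known variance σ², a Normal(μ₀, σ₀²) prior on μ is conjugate. Posterior precision = 1/σ₀² + n/σ²; posterior mean is the precision-weighted average of μ₀ and x̄.
σ₀² = 18.69² = 349.3161, σ² = 1.13² = 1.2769; σ² + n·σ₀² = 1.2769 + 13·349.3161 = 4542.3862.
Posterior precision = 1/σ₀² + n/σ² = 1/349.3161 + 13/1.2769 = (σ² + n·σ₀²)/(σ₀²σ²) = 4542.3862/(349.3161·1.2769); posterior variance σₙ² = σ₀²σ²/(σ² + n·σ₀²) = 349.3161·1.2769/4542.3862 = 0.098195.
Predictive variance for one new observation = σₙ² + σ² = 349.3161·1.2769/4542.3862 + 1.2769 = σ²·(σ₀² + 4542.3862)/4542.3862 = 1.2769·4891.7023/4542.3862 = 1.375095; SD = √(1.2769·4891.7023/4542.3862) = 1.1726.

1.1726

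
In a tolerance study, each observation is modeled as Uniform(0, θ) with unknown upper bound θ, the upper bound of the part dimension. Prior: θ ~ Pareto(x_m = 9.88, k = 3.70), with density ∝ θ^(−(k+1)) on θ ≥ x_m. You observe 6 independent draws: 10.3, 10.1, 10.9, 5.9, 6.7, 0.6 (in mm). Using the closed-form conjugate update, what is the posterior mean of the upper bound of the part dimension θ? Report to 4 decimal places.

12.1529

A Pareto(scale x_m, shape k) prior on the upper bound θ of Uniform(0, θ) is conjugate: posterior is Pareto(max(x_m, max xᵢ), k + n).
Sample maximum = 10.9; prior scale x_m = 9.88 → posterior scale = max = 10.90.
Posterior shape = 3.70 + 6 = 9.70.
E[θ|data] = k·x_m/(k−1) = 9.70·10.90/8.70 = 12.1529.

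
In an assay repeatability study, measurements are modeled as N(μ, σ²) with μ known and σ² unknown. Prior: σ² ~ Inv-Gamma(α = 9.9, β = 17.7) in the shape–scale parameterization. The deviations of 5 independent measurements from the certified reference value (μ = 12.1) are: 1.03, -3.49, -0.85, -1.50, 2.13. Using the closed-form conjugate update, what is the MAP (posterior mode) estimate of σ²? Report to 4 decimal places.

With known mean μ and an Inverse-Gamma(α, β) prior on σ², the Normal likelihood is conjugate: posterior is Inv-Gamma(α + n/2, β + Σ(xᵢ−μ)²/2).
Σ(xᵢ−μ)² = (1.03)² + (-3.49)² + (-0.85)² + (-1.50)² + (2.13)² = 20.7504.
Posterior: Inv-Gamma(9.9 + 5/2, 17.7 + 20.7504/2) = Inv-Gamma(12.40, 28.07520).
Mode = β/(α+1) = 28.07520/13.40 = 2.0952.

2.0952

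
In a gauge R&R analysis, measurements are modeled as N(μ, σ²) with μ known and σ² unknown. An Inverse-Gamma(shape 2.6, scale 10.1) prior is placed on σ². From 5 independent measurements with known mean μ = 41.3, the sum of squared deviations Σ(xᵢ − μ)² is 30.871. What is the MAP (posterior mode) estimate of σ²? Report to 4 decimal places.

4.1861

With known mean μ and an Inverse-Gamma(α, β) prior on σ², the Normal likelihood is conjugate: posterior is Inv-Gamma(α + n/2, β + Σ(xᵢ−μ)²/2).
Posterior: Inv-Gamma(2.6 + 5/2, 10.1 + 30.871/2) = Inv-Gamma(5.10, 25.5355).
Mode = β/(α+1) = 25.5355/6.10 = 4.1861.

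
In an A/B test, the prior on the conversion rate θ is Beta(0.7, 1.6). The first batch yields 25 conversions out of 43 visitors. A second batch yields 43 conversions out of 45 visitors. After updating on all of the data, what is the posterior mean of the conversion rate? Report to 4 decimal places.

0.7608

The Beta prior is conjugate to a Binomial/Bernoulli likelihood; the update adds successes to α and failures to β.
After batch 1: Beta(0.7+25, 1.6+18) = Beta(25.7, 19.6).
After batch 2: Beta(25.7+43, 19.6+2) = Beta(68.7, 21.6).
Posterior mean = α/(α+β) = 68.7/90.3 = 0.7608.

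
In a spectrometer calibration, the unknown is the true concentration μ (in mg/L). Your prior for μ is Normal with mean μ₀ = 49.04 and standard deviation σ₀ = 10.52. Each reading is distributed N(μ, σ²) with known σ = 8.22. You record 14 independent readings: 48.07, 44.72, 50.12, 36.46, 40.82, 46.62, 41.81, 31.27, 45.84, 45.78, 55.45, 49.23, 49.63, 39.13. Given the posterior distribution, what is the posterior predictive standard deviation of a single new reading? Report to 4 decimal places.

For Normal data with known variance σ², a Normal(μ₀, σ₀²) prior on μ is conjugate. Posterior precision = 1/σ₀² + n/σ²; posterior mean is the precision-weighted average of μ₀ and x̄.
σ₀² = 10.52² = 110.6704, σ² = 8.22² = 67.5684; σ² + n·σ₀² = 67.5684 + 14·110.6704 = 1616.954.
Posterior precision = 1/σ₀² + n/σ² = 1/110.6704 + 14/67.5684 = (σ² + n·σ₀²)/(σ₀²σ²) = 1616.954/(110.6704·67.5684); posterior variance σₙ² = σ₀²σ²/(σ² + n·σ₀²) = 110.6704·67.5684/1616.954 = 4.624635.
Predictive variance for one new observation = σₙ² + σ² = 110.6704·67.5684/1616.954 + 67.5684 = σ²·(σ₀² + 1616.954)/1616.954 = 67.5684·1727.6244/1616.954 = 72.193035; SD = √(67.5684·1727.6244/1616.954) = 8.4966.

8.4966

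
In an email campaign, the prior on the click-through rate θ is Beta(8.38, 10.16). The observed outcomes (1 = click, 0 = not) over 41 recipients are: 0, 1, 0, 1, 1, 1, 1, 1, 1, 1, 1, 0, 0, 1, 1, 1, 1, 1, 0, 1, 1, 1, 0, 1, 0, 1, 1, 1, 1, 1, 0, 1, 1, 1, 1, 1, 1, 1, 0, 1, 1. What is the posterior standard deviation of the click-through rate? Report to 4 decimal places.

The Beta prior is conjugate to a Binomial/Bernoulli likelihood; the update adds successes to α and failures to β.
Posterior: Beta(α+k, β+n−k) = Beta(8.38+32, 10.16+9) = Beta(40.38, 19.16).
Var = αβ/((α+β)²(α+β+1)) = 40.38·19.16/(59.54²·60.54) = 0.00360497; SD = √0.00360497 = 0.0600.

0.0600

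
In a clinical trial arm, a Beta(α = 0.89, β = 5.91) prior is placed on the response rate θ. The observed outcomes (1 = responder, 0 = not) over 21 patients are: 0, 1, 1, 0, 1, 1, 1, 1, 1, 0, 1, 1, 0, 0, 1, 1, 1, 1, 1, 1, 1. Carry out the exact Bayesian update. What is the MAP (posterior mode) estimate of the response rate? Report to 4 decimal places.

0.6159

The Beta prior is conjugate to a Binomial/Bernoulli likelihood; the update adds successes to α and failures to β.
Posterior: Beta(α+k, β+n−k) = Beta(0.89+16, 5.91+5) = Beta(16.89, 10.91).
Mode of Beta(a,b) for a,b>1 is (a−1)/(a+b−2) = 15.89/25.80 = 0.6159.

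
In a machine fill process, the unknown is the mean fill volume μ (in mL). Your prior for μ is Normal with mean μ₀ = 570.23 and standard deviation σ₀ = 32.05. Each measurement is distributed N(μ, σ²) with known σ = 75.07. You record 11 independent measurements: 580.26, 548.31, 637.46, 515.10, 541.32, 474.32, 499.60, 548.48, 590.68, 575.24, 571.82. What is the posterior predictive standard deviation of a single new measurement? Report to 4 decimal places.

For Normal data with known variance σ², a Normal(μ₀, σ₀²) prior on μ is conjugate. Posterior precision = 1/σ₀² + n/σ²; posterior mean is the precision-weighted average of μ₀ and x̄.
σ₀² = 32.05² = 1027.2025, σ² = 75.07² = 5635.5049; σ² + n·σ₀² = 5635.5049 + 11·1027.2025 = 16934.7324.
Posterior precision = 1/σ₀² + n/σ² = 1/1027.2025 + 11/5635.5049 = (σ² + n·σ₀²)/(σ₀²σ²) = 16934.7324/(1027.2025·5635.5049); posterior variance σₙ² = σ₀²σ²/(σ² + n·σ₀²) = 1027.2025·5635.5049/16934.7324 = 341.830304.
Predictive variance for one new observation = σₙ² + σ² = 1027.2025·5635.5049/16934.7324 + 5635.5049 = σ²·(σ₀² + 16934.7324)/16934.7324 = 5635.5049·17961.9349/16934.7324 = 5977.335204; SD = √(5635.5049·17961.9349/16934.7324) = 77.3132.

77.3132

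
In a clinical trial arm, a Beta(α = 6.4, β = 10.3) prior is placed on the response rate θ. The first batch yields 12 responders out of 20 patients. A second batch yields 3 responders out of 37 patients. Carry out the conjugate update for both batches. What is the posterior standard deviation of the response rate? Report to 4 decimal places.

0.0525

The Beta prior is conjugate to a Binomial/Bernoulli likelihood; the update adds successes to α and failures to β.
After batch 1: Beta(6.4+12, 10.3+8) = Beta(18.4, 18.3).
After batch 2: Beta(18.4+3, 18.3+34) = Beta(21.4, 52.3).
Var = αβ/((α+β)²(α+β+1)) = 21.4·52.3/(73.7²·74.7) = 0.00275842; SD = √0.00275842 = 0.0525.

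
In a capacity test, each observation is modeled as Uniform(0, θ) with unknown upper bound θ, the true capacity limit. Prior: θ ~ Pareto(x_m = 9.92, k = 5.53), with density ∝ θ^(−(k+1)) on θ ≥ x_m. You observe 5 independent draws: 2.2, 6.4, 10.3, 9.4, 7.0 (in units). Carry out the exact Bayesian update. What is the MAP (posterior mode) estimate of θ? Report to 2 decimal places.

10.30

A Pareto(scale x_m, shape k) prior on the upper bound θ of Uniform(0, θ) is conjugate: posterior is Pareto(max(x_m, max xᵢ), k + n).
Sample maximum = 10.3; prior scale x_m = 9.92 → posterior scale = max = 10.30.
Posterior shape = 5.53 + 5 = 10.53.
The Pareto density is decreasing on [x_m, ∞), so the mode is x_m = 10.30.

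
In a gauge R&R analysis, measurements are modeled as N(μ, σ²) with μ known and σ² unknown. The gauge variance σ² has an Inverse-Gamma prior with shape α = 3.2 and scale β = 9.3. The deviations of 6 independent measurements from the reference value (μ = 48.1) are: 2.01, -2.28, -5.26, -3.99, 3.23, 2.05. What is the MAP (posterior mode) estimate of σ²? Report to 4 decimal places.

5.9765

With known mean μ and an Inverse-Gamma(α, β) prior on σ², the Normal likelihood is conjugate: posterior is Inv-Gamma(α + n/2, β + Σ(xᵢ−μ)²/2).
Σ(xᵢ−μ)² = (2.01)² + (-2.28)² + (-5.26)² + (-3.99)² + (3.23)² + (2.05)² = 67.4616.
Posterior: Inv-Gamma(3.2 + 6/2, 9.3 + 67.4616/2) = Inv-Gamma(6.20, 43.03080).
Mode = β/(α+1) = 43.03080/7.20 = 5.9765.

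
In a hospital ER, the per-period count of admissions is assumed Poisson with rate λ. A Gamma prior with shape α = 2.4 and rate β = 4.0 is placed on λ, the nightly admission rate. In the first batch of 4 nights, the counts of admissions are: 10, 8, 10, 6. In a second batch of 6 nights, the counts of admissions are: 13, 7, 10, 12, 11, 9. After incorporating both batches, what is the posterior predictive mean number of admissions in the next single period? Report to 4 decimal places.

With a Gamma(shape α, rate β) prior, the Poisson likelihood is conjugate: the posterior is Gamma(α + ΣXᵢ, β + n).
Batch 1: sum of counts S = 34 over n = 4 nights.
After batch 1: Gamma(α+S, β+n) = Gamma(2.4+34, 4.0+4) = Gamma(36.4, 8.0).
Batch 2: sum of counts S = 62 over n = 6 nights.
After batch 2: Gamma(α+S, β+n) = Gamma(36.4+62, 8.0+6) = Gamma(98.4, 14.0).
The predictive distribution for one future period is NegBinom with mean α/β = 7.0286.

7.0286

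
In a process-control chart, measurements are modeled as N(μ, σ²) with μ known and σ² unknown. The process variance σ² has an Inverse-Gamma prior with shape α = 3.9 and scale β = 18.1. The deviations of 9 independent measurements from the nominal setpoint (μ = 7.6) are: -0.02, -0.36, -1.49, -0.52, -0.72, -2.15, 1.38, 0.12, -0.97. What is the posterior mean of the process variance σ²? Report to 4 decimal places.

3.1636

With known mean μ and an Inverse-Gamma(α, β) prior on σ², the Normal likelihood is conjugate: posterior is Inv-Gamma(α + n/2, β + Σ(xᵢ−μ)²/2).
Σ(xᵢ−μ)² = (-0.02)² + (-0.36)² + (-1.49)² + (-0.52)² + (-0.72)² + (-2.15)² + (1.38)² + (0.12)² + (-0.97)² = 10.6211.
Posterior: Inv-Gamma(3.9 + 9/2, 18.1 + 10.6211/2) = Inv-Gamma(8.40, 23.41055).
E[σ²|data] = β/(α−1) = 23.41055/7.40 = 3.1636.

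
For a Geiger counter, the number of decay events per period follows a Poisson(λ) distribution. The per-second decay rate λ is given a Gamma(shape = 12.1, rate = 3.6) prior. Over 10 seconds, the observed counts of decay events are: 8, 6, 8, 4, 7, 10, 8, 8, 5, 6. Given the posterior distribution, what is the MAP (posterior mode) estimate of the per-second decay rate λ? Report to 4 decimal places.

With a Gamma(shape α, rate β) prior, the Poisson likelihood is conjugate: the posterior is Gamma(α + ΣXᵢ, β + n).
Sum of counts S = 70 over n = 10 seconds.
Posterior: Gamma(α+S, β+n) = Gamma(12.1+70, 3.6+10) = Gamma(82.1, 13.6).
Mode of Gamma(α,β) for α≥1 is (α−1)/β = 81.1/13.6 = 5.9632.

5.9632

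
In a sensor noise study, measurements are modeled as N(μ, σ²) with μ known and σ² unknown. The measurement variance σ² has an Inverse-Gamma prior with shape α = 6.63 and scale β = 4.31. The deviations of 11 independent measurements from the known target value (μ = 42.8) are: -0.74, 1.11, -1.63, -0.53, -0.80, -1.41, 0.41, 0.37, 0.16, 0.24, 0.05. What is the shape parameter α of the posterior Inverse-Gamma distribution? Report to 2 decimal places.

12.13

With known mean μ and an Inverse-Gamma(α, β) prior on σ², the Normal likelihood is conjugate: posterior is Inv-Gamma(α + n/2, β + Σ(xᵢ−μ)²/2).
Σ(xᵢ−μ)² = (-0.74)² + (1.11)² + (-1.63)² + (-0.53)² + (-0.80)² + (-1.41)² + (0.41)² + (0.37)² + (0.16)² + (0.24)² + (0.05)² = 7.7363.
Posterior: Inv-Gamma(6.63 + 11/2, 4.31 + 7.7363/2) = Inv-Gamma(12.13, 8.17815).
Posterior α = 12.13.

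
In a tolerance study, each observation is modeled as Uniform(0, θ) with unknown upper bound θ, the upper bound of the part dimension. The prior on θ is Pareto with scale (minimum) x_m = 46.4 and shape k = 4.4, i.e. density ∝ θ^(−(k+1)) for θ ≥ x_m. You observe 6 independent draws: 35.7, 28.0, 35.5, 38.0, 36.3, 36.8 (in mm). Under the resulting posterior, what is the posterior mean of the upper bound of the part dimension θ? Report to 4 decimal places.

51.3362

A Pareto(scale x_m, shape k) prior on the upper bound θ of Uniform(0, θ) is conjugate: posterior is Pareto(max(x_m, max xᵢ), k + n).
Sample maximum = 38.0; prior scale x_m = 46.4 → posterior scale = max = 46.4.
Posterior shape = 4.4 + 6 = 10.4.
E[θ|data] = k·x_m/(k−1) = 10.4·46.4/9.4 = 51.3362.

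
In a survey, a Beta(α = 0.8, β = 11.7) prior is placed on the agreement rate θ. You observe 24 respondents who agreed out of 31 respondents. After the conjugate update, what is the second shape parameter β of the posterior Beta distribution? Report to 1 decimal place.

The Beta prior is conjugate to a Binomial/Bernoulli likelihood; the update adds successes to α and failures to β.
Posterior: Beta(α+k, β+n−k) = Beta(0.8+24, 11.7+7) = Beta(24.8, 18.7).
Posterior β = 18.7.

18.7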